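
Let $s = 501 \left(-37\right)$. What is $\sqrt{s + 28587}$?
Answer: $5 \sqrt{402} \approx 100.25$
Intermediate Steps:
$s = -18537$
$\sqrt{s + 28587} = \sqrt{-18537 + 28587} = \sqrt{10050} = 5 \sqrt{402}$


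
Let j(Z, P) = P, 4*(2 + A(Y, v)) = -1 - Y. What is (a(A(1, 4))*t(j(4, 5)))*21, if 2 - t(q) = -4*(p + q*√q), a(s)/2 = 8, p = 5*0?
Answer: 672 + 6720*√5 ≈ 15698.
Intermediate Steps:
A(Y, v) = -9/4 - Y/4 (A(Y, v) = -2 + (-1 - Y)/4 = -2 + (-¼ - Y/4) = -9/4 - Y/4)
p = 0
a(s) = 16 (a(s) = 2*8 = 16)
t(q) = 2 + 4*q^(3/2) (t(q) = 2 - (-4)*(0 + q*√q) = 2 - (-4)*(0 + q^(3/2)) = 2 - (-4)*q^(3/2) = 2 + 4*q^(3/2))
(a(A(1, 4))*t(j(4, 5)))*21 = (16*(2 + 4*5^(3/2)))*21 = (16*(2 + 4*(5*√5)))*21 = (16*(2 + 20*√5))*21 = (32 + 320*√5)*21 = 672 + 6720*√5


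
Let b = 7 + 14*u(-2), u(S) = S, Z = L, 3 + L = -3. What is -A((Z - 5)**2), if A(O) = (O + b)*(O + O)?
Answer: -24200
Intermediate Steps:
L = -6 (L = -3 - 3 = -6)
Z = -6
b = -21 (b = 7 + 14*(-2) = 7 - 28 = -21)
A(O) = 2*O*(-21 + O) (A(O) = (O - 21)*(O + O) = (-21 + O)*(2*O) = 2*O*(-21 + O))
-A((Z - 5)**2) = -2*(-6 - 5)**2*(-21 + (-6 - 5)**2) = -2*(-11)**2*(-21 + (-11)**2) = -2*121*(-21 + 121) = -2*121*100 = -1*24200 = -24200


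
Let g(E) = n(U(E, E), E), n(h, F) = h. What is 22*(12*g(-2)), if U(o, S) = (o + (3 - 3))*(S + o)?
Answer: 2112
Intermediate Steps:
U(o, S) = o*(S + o) (U(o, S) = (o + 0)*(S + o) = o*(S + o))
g(E) = 2*E² (g(E) = E*(E + E) = E*(2*E) = 2*E²)
22*(12*g(-2)) = 22*(12*(2*(-2)²)) = 22*(12*(2*4)) = 22*(12*8) = 22*96 = 2112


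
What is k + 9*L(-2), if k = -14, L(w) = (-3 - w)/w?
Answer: -19/2 ≈ -9.5000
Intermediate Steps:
L(w) = (-3 - w)/w
k + 9*L(-2) = -14 + 9*((-3 - 1*(-2))/(-2)) = -14 + 9*(-(-3 + 2)/2) = -14 + 9*(-½*(-1)) = -14 + 9*(½) = -14 + 9/2 = -19/2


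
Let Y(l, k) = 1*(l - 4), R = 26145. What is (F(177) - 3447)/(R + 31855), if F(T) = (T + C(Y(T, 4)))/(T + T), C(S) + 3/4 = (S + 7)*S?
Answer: -1585229/27376000 ≈ -0.057906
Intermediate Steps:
Y(l, k) = -4 + l (Y(l, k) = 1*(-4 + l) = -4 + l)
C(S) = -¾ + S*(7 + S) (C(S) = -¾ + (S + 7)*S = -¾ + (7 + S)*S = -¾ + S*(7 + S))
F(T) = (-115/4 + (-4 + T)² + 8*T)/(2*T) (F(T) = (T + (-¾ + (-4 + T)² + 7*(-4 + T)))/(T + T) = (T + (-¾ + (-4 + T)² + (-28 + 7*T)))/((2*T)) = (T + (-115/4 + (-4 + T)² + 7*T))*(1/(2*T)) = (-115/4 + (-4 + T)² + 8*T)*(1/(2*T)) = (-115/4 + (-4 + T)² + 8*T)/(2*T))
(F(177) - 3447)/(R + 31855) = (((½)*177 - 51/8/177) - 3447)/(26145 + 31855) = ((177/2 - 51/8*1/177) - 3447)/58000 = ((177/2 - 17/472) - 3447)*(1/58000) = (41755/472 - 3447)*(1/58000) = -1585229/472*1/58000 = -1585229/27376000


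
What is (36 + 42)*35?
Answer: 2730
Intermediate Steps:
(36 + 42)*35 = 78*35 = 2730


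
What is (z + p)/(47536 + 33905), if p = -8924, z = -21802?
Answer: -3414/9049 ≈ -0.37728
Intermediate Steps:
(z + p)/(47536 + 33905) = (-21802 - 8924)/(47536 + 33905) = -30726/81441 = -30726*1/81441 = -3414/9049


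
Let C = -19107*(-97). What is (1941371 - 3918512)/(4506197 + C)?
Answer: -1977141/6359576 ≈ -0.31089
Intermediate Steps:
C = 1853379
(1941371 - 3918512)/(4506197 + C) = (1941371 - 3918512)/(4506197 + 1853379) = -1977141/6359576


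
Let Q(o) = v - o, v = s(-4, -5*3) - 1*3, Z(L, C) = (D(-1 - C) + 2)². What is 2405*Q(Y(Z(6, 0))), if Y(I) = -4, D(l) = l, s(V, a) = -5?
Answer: -9620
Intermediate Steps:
Z(L, C) = (1 - C)² (Z(L, C) = ((-1 - C) + 2)² = (1 - C)²)
v = -8 (v = -5 - 1*3 = -5 - 3 = -8)
Q(o) = -8 - o
2405*Q(Y(Z(6, 0))) = 2405*(-8 - 1*(-4)) = 2405*(-8 + 4) = 2405*(-4) = -9620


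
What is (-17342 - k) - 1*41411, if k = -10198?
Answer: -48555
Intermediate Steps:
(-17342 - k) - 1*41411 = (-17342 - 1*(-10198)) - 1*41411 = (-17342 + 10198) - 41411 = -7144 - 41411 = -48555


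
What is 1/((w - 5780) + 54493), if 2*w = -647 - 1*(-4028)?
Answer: 2/100807 ≈ 1.9840e-5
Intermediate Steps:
w = 3381/2 (w = (-647 - 1*(-4028))/2 = (-647 + 4028)/2 = (1/2)*3381 = 3381/2 ≈ 1690.5)
1/((w - 5780) + 54493) = 1/((3381/2 - 5780) + 54493) = 1/(-8179/2 + 54493) = 1/(100807/2) = 2/100807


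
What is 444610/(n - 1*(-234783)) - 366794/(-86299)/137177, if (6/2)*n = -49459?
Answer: 1579043709855775/775274363339347 ≈ 2.0368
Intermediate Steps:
n = -49459/3 (n = (⅓)*(-49459) = -49459/3 ≈ -16486.)
444610/(n - 1*(-234783)) - 366794/(-86299)/137177 = 444610/(-49459/3 - 1*(-234783)) - 366794/(-86299)/137177 = 444610/(-49459/3 + 234783) - 366794*(-1/86299)*(1/137177) = 444610/(654890/3) + (366794/86299)*(1/137177) = 444610*(3/654890) + 366794/11838237923 = 133383/65489 + 366794/11838237923 = 1579043709855775/775274363339347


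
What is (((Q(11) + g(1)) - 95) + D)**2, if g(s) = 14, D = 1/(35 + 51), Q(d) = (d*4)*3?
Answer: 19245769/7396 ≈ 2602.2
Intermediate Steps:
Q(d) = 12*d (Q(d) = (4*d)*3 = 12*d)
D = 1/86 ≈ 0.011628
(((Q(11) + g(1)) - 95) + D)**2 = (((12*11 + 14) - 95) + 1/86)**2 = (((132 + 14) - 95) + 1/86)**2 = ((146 - 95) + 1/86)**2 = (51 + 1/86)**2 = (4387/86)**2 = 19245769/7396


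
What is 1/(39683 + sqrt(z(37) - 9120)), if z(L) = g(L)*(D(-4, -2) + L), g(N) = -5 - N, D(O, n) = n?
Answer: 39683/1574751079 - I*sqrt(10590)/1574751079 ≈ 2.52e-5 - 6.5349e-8*I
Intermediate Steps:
z(L) = (-5 - L)*(-2 + L)
1/(39683 + sqrt(z(37) - 9120)) = 1/(39683 + sqrt(-(-2 + 37)*(5 + 37) - 9120)) = 1/(39683 + sqrt(-1*35*42 - 9120)) = 1/(39683 + sqrt(-1470 - 9120)) = 1/(39683 + sqrt(-10590)) = 1/(39683 + I*sqrt(10590))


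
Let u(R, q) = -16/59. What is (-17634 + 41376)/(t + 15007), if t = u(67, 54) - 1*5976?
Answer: 1400778/532813 ≈ 2.6290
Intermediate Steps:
u(R, q) = -16/59 (u(R, q) = -16*1/59 = -16/59)
t = -352600/59 (t = -16/59 - 1*5976 = -16/59 - 5976 = -352600/59 ≈ -5976.3)
(-17634 + 41376)/(t + 15007) = (-17634 + 41376)/(-352600/59 + 15007) = 23742/(532813/59) = 23742*(59/532813) = 1400778/532813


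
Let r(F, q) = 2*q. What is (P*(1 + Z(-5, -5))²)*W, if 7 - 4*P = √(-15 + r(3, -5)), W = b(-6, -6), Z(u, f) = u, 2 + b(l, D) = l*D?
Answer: 952 - 680*I ≈ 952.0 - 680.0*I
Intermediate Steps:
b(l, D) = -2 + D*l (b(l, D) = -2 + l*D = -2 + D*l)
W = 34 (W = -2 - 6*(-6) = -2 + 36 = 34)
P = 7/4 - 5*I/4 (P = 7/4 - √(-15 + 2*(-5))/4 = 7/4 - √(-15 - 10)/4 = 7/4 - 5*I/4 ≈ 1.75 - 1.25*I)
(P*(1 + Z(-5, -5))²)*W = ((7/4 - 5*I/4)*(1 - 5)²)*34 = ((7/4 - 5*I/4)*(-4)²)*34 = ((7/4 - 5*I/4)*16)*34 = (28 - 20*I)*34 = 952 - 680*I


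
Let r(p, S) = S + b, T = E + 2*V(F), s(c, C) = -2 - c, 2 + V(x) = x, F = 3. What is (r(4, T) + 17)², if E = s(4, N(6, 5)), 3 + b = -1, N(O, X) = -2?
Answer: 81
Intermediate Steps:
V(x) = -2 + x
b = -4 (b = -3 - 1 = -4)
E = -6 (E = -2 - 1*4 = -2 - 4 = -6)
T = -4 (T = -6 + 2*(-2 + 3) = -6 + 2*1 = -6 + 2 = -4)
r(p, S) = -4 + S (r(p, S) = S - 4 = -4 + S)
(r(4, T) + 17)² = ((-4 - 4) + 17)² = (-8 + 17)² = 9² = 81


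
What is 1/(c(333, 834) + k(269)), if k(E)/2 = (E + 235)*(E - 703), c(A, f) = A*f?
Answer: -1/159750 ≈ -6.2598e-6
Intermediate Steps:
k(E) = 2*(-703 + E)*(235 + E) (k(E) = 2*((E + 235)*(E - 703)) = 2*((235 + E)*(-703 + E)) = 2*((-703 + E)*(235 + E)) = 2*(-703 + E)*(235 + E))
1/(c(333, 834) + k(269)) = 1/(333*834 + (-330410 - 936*269 + 2*269²)) = 1/(277722 + (-330410 - 251784 + 2*72361)) = 1/(277722 + (-330410 - 251784 + 144722)) = 1/(277722 - 437472) = 1/(-159750) = -1/159750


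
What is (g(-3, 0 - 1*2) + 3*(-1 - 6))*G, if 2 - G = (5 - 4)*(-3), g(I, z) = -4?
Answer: -125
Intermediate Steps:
G = 5 (G = 2 - (5 - 4)*(-3) = 2 - (-3) = 2 - 1*(-3) = 2 + 3 = 5)
(g(-3, 0 - 1*2) + 3*(-1 - 6))*G = (-4 + 3*(-1 - 6))*5 = (-4 + 3*(-7))*5 = (-4 - 21)*5 = -25*5 = -125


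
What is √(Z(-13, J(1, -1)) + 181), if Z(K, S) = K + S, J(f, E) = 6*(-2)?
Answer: 2*√39 ≈ 12.490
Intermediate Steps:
J(f, E) = -12
√(Z(-13, J(1, -1)) + 181) = √((-13 - 12) + 181) = √(-25 + 181) = √156 = 2*√39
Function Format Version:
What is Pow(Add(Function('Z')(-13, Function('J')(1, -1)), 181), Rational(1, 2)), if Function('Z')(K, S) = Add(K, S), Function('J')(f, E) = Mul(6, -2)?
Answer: Mul(2, Pow(39, Rational(1, 2))) ≈ 12.490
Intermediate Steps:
Function('J')(f, E) = -12
Pow(Add(Function('Z')(-13, Function('J')(1, -1)), 181), Rational(1, 2)) = Pow(Add(Add(-13, -12), 181), Rational(1, 2)) = Pow(Add(-25, 181), Rational(1, 2)) = Pow(156, Rational(1, 2)) = Mul(2, Pow(39, Rational(1, 2)))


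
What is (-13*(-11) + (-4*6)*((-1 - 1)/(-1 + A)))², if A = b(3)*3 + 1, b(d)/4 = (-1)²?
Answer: 21609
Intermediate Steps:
b(d) = 4 (b(d) = 4*(-1)² = 4*1 = 4)
A = 13 (A = 4*3 + 1 = 12 + 1 = 13)
(-13*(-11) + (-4*6)*((-1 - 1)/(-1 + A)))² = (-13*(-11) + (-4*6)*((-1 - 1)/(-1 + 13)))² = (143 - (-48)/12)² = (143 - 24*(-⅙))² = (143 + 4)² = 147² = 21609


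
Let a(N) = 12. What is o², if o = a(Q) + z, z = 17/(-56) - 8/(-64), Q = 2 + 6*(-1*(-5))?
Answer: 109561/784 ≈ 139.75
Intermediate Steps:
Q = 32 (Q = 2 + 6*5 = 2 + 30 = 32)
z = -5/28 (z = 17*(-1/56) - 8*(-1/64) = -17/56 + ⅛ = -5/28 ≈ -0.17857)
o = 331/28 (o = 12 - 5/28 = 331/28 ≈ 11.821)
o² = (331/28)² = 109561/784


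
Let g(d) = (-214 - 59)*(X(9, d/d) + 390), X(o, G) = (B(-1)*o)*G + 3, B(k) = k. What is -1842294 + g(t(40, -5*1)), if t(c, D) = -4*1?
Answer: -1947126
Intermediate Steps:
X(o, G) = 3 - G*o (X(o, G) = (-o)*G + 3 = -G*o + 3 = 3 - G*o)
t(c, D) = -4
g(d) = -104832 (g(d) = (-214 - 59)*((3 - 1*d/d*9) + 390) = -273*((3 - 1*1*9) + 390) = -273*((3 - 9) + 390) = -273*(-6 + 390) = -273*384 = -104832)
-1842294 + g(t(40, -5*1)) = -1842294 - 104832 = -1947126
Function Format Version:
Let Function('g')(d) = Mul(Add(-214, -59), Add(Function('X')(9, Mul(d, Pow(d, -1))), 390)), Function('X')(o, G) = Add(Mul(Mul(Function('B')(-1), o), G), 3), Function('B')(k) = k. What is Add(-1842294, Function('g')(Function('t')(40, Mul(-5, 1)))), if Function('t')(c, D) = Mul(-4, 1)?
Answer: -1947126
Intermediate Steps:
Function('X')(o, G) = Add(3, Mul(-1, G, o)) (Function('X')(o, G) = Add(Mul(Mul(-1, o), G), 3) = Add(Mul(-1, G, o), 3) = Add(3, Mul(-1, G, o)))
Function('t')(c, D) = -4
Function('g')(d) = -104832 (Function('g')(d) = Mul(Add(-214, -59), Add(Add(3, Mul(-1, Mul(d, Pow(d, -1)), 9)), 390)) = Mul(-273, Add(Add(3, Mul(-1, 1, 9)), 390)) = Mul(-273, Add(Add(3, -9), 390)) = Mul(-273, Add(-6, 390)) = Mul(-273, 384) = -104832)
Add(-1842294, Function('g')(Function('t')(40, Mul(-5, 1)))) = Add(-1842294, -104832) = -1947126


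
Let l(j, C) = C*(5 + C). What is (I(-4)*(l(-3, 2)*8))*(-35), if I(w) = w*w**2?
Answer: 250880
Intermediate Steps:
I(w) = w**3
(I(-4)*(l(-3, 2)*8))*(-35) = ((-4)**3*((2*(5 + 2))*8))*(-35) = -64*2*7*8*(-35) = -896*8*(-35) = -64*112*(-35) = -7168*(-35) = 250880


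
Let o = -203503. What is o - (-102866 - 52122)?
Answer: -48515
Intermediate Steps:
o - (-102866 - 52122) = -203503 - (-102866 - 52122) = -203503 - 1*(-154988) = -203503 + 154988 = -48515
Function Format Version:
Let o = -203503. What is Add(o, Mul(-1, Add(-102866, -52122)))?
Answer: -48515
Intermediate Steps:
Add(o, Mul(-1, Add(-102866, -52122))) = Add(-203503, Mul(-1, Add(-102866, -52122))) = Add(-203503, Mul(-1, -154988)) = Add(-203503, 154988) = -48515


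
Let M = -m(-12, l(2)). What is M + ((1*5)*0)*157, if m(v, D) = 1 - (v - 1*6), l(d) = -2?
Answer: -19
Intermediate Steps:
m(v, D) = 7 - v (m(v, D) = 1 - (v - 6) = 1 - (-6 + v) = 1 + (6 - v) = 7 - v)
M = -19 (M = -(7 - 1*(-12)) = -(7 + 12) = -1*19 = -19)
M + ((1*5)*0)*157 = -19 + ((1*5)*0)*157 = -19 + (5*0)*157 = -19 + 0*157 = -19 + 0 = -19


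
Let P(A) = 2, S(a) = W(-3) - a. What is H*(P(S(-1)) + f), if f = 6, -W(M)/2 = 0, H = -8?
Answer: -64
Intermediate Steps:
W(M) = 0 (W(M) = -2*0 = 0)
S(a) = -a (S(a) = 0 - a = -a)
H*(P(S(-1)) + f) = -8*(2 + 6) = -8*8 = -64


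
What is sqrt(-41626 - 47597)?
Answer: I*sqrt(89223) ≈ 298.7*I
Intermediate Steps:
sqrt(-41626 - 47597) = sqrt(-89223) = I*sqrt(89223)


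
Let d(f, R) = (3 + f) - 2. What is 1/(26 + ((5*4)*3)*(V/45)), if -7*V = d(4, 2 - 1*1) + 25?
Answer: 7/142 ≈ 0.049296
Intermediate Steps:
d(f, R) = 1 + f
V = -30/7 (V = -((1 + 4) + 25)/7 = -(5 + 25)/7 = -1/7*30 = -30/7 ≈ -4.2857)
1/(26 + ((5*4)*3)*(V/45)) = 1/(26 + ((5*4)*3)*(-30/7/45)) = 1/(26 + (20*3)*(-30/7*1/45)) = 1/(26 + 60*(-2/21)) = 1/(26 - 40/7) = 1/(142/7) = 7/142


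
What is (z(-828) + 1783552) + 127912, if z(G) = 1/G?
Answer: 1582692191/828 ≈ 1.9115e+6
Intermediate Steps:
(z(-828) + 1783552) + 127912 = (1/(-828) + 1783552) + 127912 = (-1/828 + 1783552) + 127912 = 1476781055/828 + 127912 = 1582692191/828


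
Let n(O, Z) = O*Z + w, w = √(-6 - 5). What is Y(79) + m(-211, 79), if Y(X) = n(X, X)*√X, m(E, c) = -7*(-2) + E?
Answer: -197 + √79*(6241 + I*√11) ≈ 55274.0 + 29.479*I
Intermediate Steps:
w = I*√11 (w = √(-11) = I*√11 ≈ 3.3166*I)
m(E, c) = 14 + E
n(O, Z) = I*√11 + O*Z (n(O, Z) = O*Z + I*√11 = I*√11 + O*Z)
Y(X) = √X*(X² + I*√11) (Y(X) = (I*√11 + X*X)*√X = (I*√11 + X²)*√X = (X² + I*√11)*√X = √X*(X² + I*√11))
Y(79) + m(-211, 79) = √79*(79² + I*√11) + (14 - 211) = √79*(6241 + I*√11) - 197 = -197 + √79*(6241 + I*√11)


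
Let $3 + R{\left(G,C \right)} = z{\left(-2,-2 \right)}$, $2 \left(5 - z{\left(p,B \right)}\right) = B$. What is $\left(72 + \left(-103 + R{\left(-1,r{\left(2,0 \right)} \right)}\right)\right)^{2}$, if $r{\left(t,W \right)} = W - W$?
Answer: $784$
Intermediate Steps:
$z{\left(p,B \right)} = 5 - \frac{B}{2}$
$r{\left(t,W \right)} = 0$
$R{\left(G,C \right)} = 3$ ($R{\left(G,C \right)} = -3 + \left(5 - -1\right) = -3 + \left(5 + 1\right) = -3 + 6 = 3$)
$\left(72 + \left(-103 + R{\left(-1,r{\left(2,0 \right)} \right)}\right)\right)^{2} = \left(72 + \left(-103 + 3\right)\right)^{2} = \left(72 - 100\right)^{2} = \left(-28\right)^{2} = 784$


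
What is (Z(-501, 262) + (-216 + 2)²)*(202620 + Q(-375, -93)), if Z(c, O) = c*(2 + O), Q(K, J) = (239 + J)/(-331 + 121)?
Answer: -1839609034636/105 ≈ -1.7520e+10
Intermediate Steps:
Q(K, J) = -239/210 - J/210 (Q(K, J) = (239 + J)/(-210) = (239 + J)*(-1/210) = -239/210 - J/210)
(Z(-501, 262) + (-216 + 2)²)*(202620 + Q(-375, -93)) = (-501*(2 + 262) + (-216 + 2)²)*(202620 + (-239/210 - 1/210*(-93))) = (-501*264 + (-214)²)*(202620 + (-239/210 + 31/70)) = (-132264 + 45796)*(202620 - 73/105) = -86468*21275027/105 = -1839609034636/105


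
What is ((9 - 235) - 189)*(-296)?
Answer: 122840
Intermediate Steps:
((9 - 235) - 189)*(-296) = (-226 - 189)*(-296) = -415*(-296) = 122840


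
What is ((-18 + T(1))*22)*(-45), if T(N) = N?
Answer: 16830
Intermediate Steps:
((-18 + T(1))*22)*(-45) = ((-18 + 1)*22)*(-45) = -17*22*(-45) = -374*(-45) = 16830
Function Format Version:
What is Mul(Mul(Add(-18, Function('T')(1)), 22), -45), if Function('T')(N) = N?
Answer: 16830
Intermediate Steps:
Mul(Mul(Add(-18, Function('T')(1)), 22), -45) = Mul(Mul(Add(-18, 1), 22), -45) = Mul(Mul(-17, 22), -45) = Mul(-374, -45) = 16830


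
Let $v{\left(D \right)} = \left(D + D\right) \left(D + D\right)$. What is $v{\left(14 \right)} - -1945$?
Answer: $2729$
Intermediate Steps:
$v{\left(D \right)} = 4 D^{2}$ ($v{\left(D \right)} = 2 D 2 D = 4 D^{2}$)
$v{\left(14 \right)} - -1945 = 4 \cdot 14^{2} - -1945 = 4 \cdot 196 + 1945 = 784 + 1945 = 2729$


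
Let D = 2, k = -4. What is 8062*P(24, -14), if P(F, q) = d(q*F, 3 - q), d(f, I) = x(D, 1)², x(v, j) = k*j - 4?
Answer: 515968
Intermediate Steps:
x(v, j) = -4 - 4*j (x(v, j) = -4*j - 4 = -4 - 4*j)
d(f, I) = 64 (d(f, I) = (-4 - 4*1)² = (-4 - 4)² = (-8)² = 64)
P(F, q) = 64
8062*P(24, -14) = 8062*64 = 515968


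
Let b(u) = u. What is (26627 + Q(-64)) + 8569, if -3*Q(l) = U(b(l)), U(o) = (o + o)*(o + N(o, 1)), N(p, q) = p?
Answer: 89204/3 ≈ 29735.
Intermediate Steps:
U(o) = 4*o² (U(o) = (o + o)*(o + o) = (2*o)*(2*o) = 4*o²)
Q(l) = -4*l²/3
(26627 + Q(-64)) + 8569 = (26627 - 4/3*(-64)²) + 8569 = (26627 - 4/3*4096) + 8569 = (26627 - 16384/3) + 8569 = 63497/3 + 8569 = 89204/3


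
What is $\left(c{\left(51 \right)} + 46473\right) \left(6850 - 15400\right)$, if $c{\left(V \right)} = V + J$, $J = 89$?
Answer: $-398541150$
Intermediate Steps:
$c{\left(V \right)} = 89 + V$ ($c{\left(V \right)} = V + 89 = 89 + V$)
$\left(c{\left(51 \right)} + 46473\right) \left(6850 - 15400\right) = \left(\left(89 + 51\right) + 46473\right) \left(6850 - 15400\right) = \left(140 + 46473\right) \left(-8550\right) = 46613 \left(-8550\right) = -398541150$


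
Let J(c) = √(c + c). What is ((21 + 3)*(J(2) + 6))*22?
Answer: 4224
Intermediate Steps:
J(c) = √2*√c (J(c) = √(2*c) = √2*√c)
((21 + 3)*(J(2) + 6))*22 = ((21 + 3)*(√2*√2 + 6))*22 = (24*(2 + 6))*22 = (24*8)*22 = 192*22 = 4224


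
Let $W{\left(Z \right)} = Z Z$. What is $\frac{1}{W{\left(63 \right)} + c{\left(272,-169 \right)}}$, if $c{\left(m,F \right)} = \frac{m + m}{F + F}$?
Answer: $\frac{169}{670489} \approx 0.00025206$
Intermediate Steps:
$c{\left(m,F \right)} = \frac{m}{F}$ ($c{\left(m,F \right)} = \frac{2 m}{2 F} = 2 m \frac{1}{2 F} = \frac{m}{F}$)
$W{\left(Z \right)} = Z^{2}$
$\frac{1}{W{\left(63 \right)} + c{\left(272,-169 \right)}} = \frac{1}{63^{2} + \frac{272}{-169}} = \frac{1}{3969 + 272 \left(- \frac{1}{169}\right)} = \frac{1}{3969 - \frac{272}{169}} = \frac{1}{\frac{670489}{169}} = \frac{169}{670489}$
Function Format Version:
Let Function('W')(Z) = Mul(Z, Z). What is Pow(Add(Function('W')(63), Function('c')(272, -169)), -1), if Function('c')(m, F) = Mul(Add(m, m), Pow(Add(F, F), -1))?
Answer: Rational(169, 670489) ≈ 0.00025206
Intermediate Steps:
Function('c')(m, F) = Mul(m, Pow(F, -1)) (Function('c')(m, F) = Mul(Mul(2, m), Pow(Mul(2, F), -1)) = Mul(Mul(2, m), Mul(Rational(1, 2), Pow(F, -1))) = Mul(m, Pow(F, -1)))
Function('W')(Z) = Pow(Z, 2)
Pow(Add(Function('W')(63), Function('c')(272, -169)), -1) = Pow(Add(Pow(63, 2), Mul(272, Pow(-169, -1))), -1) = Pow(Add(3969, Mul(272, Rational(-1, 169))), -1) = Pow(Add(3969, Rational(-272, 169)), -1) = Pow(Rational(670489, 169), -1) = Rational(169, 670489)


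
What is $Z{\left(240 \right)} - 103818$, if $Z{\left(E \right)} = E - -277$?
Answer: $-103301$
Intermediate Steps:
$Z{\left(E \right)} = 277 + E$ ($Z{\left(E \right)} = E + 277 = 277 + E$)
$Z{\left(240 \right)} - 103818 = \left(277 + 240\right) - 103818 = 517 - 103818 = -103301$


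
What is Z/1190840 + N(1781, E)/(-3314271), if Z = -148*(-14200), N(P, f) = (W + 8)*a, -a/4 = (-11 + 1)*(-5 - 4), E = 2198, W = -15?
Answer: 58018925140/32889720647 ≈ 1.7640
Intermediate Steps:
a = -360 (a = -4*(-11 + 1)*(-5 - 4) = -(-40)*(-9) = -4*90 = -360)
N(P, f) = 2520 (N(P, f) = (-15 + 8)*(-360) = -7*(-360) = 2520)
Z = 2101600
Z/1190840 + N(1781, E)/(-3314271) = 2101600/1190840 + 2520/(-3314271) = 2101600*(1/1190840) + 2520*(-1/3314271) = 52540/29771 - 840/1104757 = 58018925140/32889720647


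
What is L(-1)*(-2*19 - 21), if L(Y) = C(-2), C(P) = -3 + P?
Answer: 295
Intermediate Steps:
L(Y) = -5 (L(Y) = -3 - 2 = -5)
L(-1)*(-2*19 - 21) = -5*(-2*19 - 21) = -5*(-38 - 21) = -5*(-59) = 295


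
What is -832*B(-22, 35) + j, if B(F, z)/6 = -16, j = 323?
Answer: 80195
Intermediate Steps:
B(F, z) = -96 (B(F, z) = 6*(-16) = -96)
-832*B(-22, 35) + j = -832*(-96) + 323 = 79872 + 323 = 80195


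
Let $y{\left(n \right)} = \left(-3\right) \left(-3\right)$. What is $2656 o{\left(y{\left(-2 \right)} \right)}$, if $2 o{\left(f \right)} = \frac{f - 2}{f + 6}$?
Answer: $\frac{9296}{15} \approx 619.73$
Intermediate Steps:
$y{\left(n \right)} = 9$
$o{\left(f \right)} = \frac{-2 + f}{2 \left(6 + f\right)}$ ($o{\left(f \right)} = \frac{\left(f - 2\right) \frac{1}{f + 6}}{2} = \frac{\left(-2 + f\right) \frac{1}{6 + f}}{2} = \frac{\frac{1}{6 + f} \left(-2 + f\right)}{2} = \frac{-2 + f}{2 \left(6 + f\right)}$)
$2656 o{\left(y{\left(-2 \right)} \right)} = 2656 \frac{-2 + 9}{2 \left(6 + 9\right)} = 2656 \cdot \frac{1}{2} \cdot \frac{1}{15} \cdot 7 = 2656 \cdot \frac{7}{30} = \frac{9296}{15}$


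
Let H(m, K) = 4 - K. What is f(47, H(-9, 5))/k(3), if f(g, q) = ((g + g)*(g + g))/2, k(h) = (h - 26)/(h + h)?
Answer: -26508/23 ≈ -1152.5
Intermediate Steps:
k(h) = (-26 + h)/(2*h) (k(h) = (-26 + h)/((2*h)) = (-26 + h)*(1/(2*h)) = (-26 + h)/(2*h))
f(g, q) = 2*g² (f(g, q) = ((2*g)*(2*g))*(½) = (4*g²)*(½) = 2*g²)
f(47, H(-9, 5))/k(3) = (2*47²)/(((½)*(-26 + 3)/3)) = (2*2209)/(((½)*(⅓)*(-23))) = 4418/(-23/6) = 4418*(-6/23) = -26508/23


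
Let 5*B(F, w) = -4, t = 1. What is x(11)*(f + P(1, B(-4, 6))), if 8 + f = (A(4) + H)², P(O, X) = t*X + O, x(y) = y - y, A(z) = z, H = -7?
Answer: 0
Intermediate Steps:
B(F, w) = -⅘ (B(F, w) = (⅕)*(-4) = -⅘)
x(y) = 0
P(O, X) = O + X (P(O, X) = 1*X + O = X + O = O + X)
f = 1 (f = -8 + (4 - 7)² = -8 + (-3)² = -8 + 9 = 1)
x(11)*(f + P(1, B(-4, 6))) = 0*(1 + (1 - ⅘)) = 0*(1 + ⅕) = 0*(6/5) = 0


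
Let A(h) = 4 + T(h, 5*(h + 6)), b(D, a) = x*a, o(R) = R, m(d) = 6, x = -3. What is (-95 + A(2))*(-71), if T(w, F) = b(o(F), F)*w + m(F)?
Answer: 23075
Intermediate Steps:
b(D, a) = -3*a
T(w, F) = 6 - 3*F*w (T(w, F) = (-3*F)*w + 6 = -3*F*w + 6 = 6 - 3*F*w)
A(h) = 10 - 3*h*(30 + 5*h) (A(h) = 4 + (6 - 3*5*(h + 6)*h) = 4 + (6 - 3*5*(6 + h)*h) = 4 + (6 - 3*(30 + 5*h)*h) = 4 + (6 - 3*h*(30 + 5*h)) = 10 - 3*h*(30 + 5*h))
(-95 + A(2))*(-71) = (-95 + (10 - 90*2 - 15*2²))*(-71) = (-95 + (10 - 180 - 15*4))*(-71) = (-95 + (10 - 180 - 60))*(-71) = (-95 - 230)*(-71) = -325*(-71) = 23075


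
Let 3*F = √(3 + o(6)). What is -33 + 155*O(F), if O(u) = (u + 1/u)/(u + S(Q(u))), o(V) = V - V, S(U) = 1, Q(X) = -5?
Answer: -343 + 310*√3 ≈ 193.94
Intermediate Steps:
o(V) = 0
F = √3/3 (F = √(3 + 0)/3 = √3/3 ≈ 0.57735)
O(u) = (u + 1/u)/(1 + u) (O(u) = (u + 1/u)/(u + 1) = (u + 1/u)/(1 + u))
-33 + 155*O(F) = -33 + 155*((1 + (√3/3)²)/(((√3/3))*(1 + √3/3))) = -33 + 155*(√3*(1 + ⅓)/(1 + √3/3)) = -33 + 155*(√3*(4/3)/(1 + √3/3)) = -33 + 155*(4*√3/(3*(1 + √3/3))) = -33 + 620*√3/(3*(1 + √3/3))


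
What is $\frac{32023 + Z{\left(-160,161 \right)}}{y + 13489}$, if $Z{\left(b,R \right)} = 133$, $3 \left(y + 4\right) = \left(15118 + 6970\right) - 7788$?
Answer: $\frac{96468}{54755} \approx 1.7618$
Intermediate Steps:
$y = \frac{14288}{3}$ ($y = -4 + \frac{\left(15118 + 6970\right) - 7788}{3} = -4 + \frac{22088 - 7788}{3} = -4 + \frac{1}{3} \cdot 14300 = -4 + \frac{14300}{3} = \frac{14288}{3} \approx 4762.7$)
$\frac{32023 + Z{\left(-160,161 \right)}}{y + 13489} = \frac{32023 + 133}{\frac{14288}{3} + 13489} = \frac{32156}{\frac{54755}{3}} = 32156 \cdot \frac{3}{54755} = \frac{96468}{54755}$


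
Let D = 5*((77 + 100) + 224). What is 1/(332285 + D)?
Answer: 1/334290 ≈ 2.9914e-6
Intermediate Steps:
D = 2005 (D = 5*(177 + 224) = 5*401 = 2005)
1/(332285 + D) = 1/(332285 + 2005) = 1/334290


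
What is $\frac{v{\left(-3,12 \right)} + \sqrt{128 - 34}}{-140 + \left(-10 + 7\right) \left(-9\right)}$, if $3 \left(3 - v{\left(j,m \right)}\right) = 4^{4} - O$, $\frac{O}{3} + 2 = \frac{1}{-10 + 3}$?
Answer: $\frac{1774}{2373} - \frac{\sqrt{94}}{113} \approx 0.66178$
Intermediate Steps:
$O = - \frac{45}{7}$ ($O = -6 + \frac{3}{-10 + 3} = -6 + \frac{3}{-7} = -6 + 3 \left(- \frac{1}{7}\right) = -6 - \frac{3}{7} = - \frac{45}{7} \approx -6.4286$)
$v{\left(j,m \right)} = - \frac{1774}{21}$ ($v{\left(j,m \right)} = 3 - \frac{4^{4} - - \frac{45}{7}}{3} = 3 - \frac{256 + \frac{45}{7}}{3} = 3 - \frac{1837}{21} = - \frac{1774}{21}$)
$\frac{v{\left(-3,12 \right)} + \sqrt{128 - 34}}{-140 + \left(-10 + 7\right) \left(-9\right)} = \frac{- \frac{1774}{21} + \sqrt{128 - 34}}{-140 + \left(-10 + 7\right) \left(-9\right)} = \frac{- \frac{1774}{21} + \sqrt{94}}{-140 - -27} = \frac{- \frac{1774}{21} + \sqrt{94}}{-140 + 27} = \frac{- \frac{1774}{21} + \sqrt{94}}{-113} = \left(- \frac{1774}{21} + \sqrt{94}\right) \left(- \frac{1}{113}\right) = \frac{1774}{2373} - \frac{\sqrt{94}}{113}$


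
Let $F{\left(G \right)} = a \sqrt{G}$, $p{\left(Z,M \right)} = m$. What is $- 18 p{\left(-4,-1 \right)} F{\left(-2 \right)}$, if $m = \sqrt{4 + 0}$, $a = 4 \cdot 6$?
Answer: $- 864 i \sqrt{2} \approx - 1221.9 i$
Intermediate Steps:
$a = 24$
$m = 2$ ($m = \sqrt{4} = 2$)
$p{\left(Z,M \right)} = 2$
$F{\left(G \right)} = 24 \sqrt{G}$
$- 18 p{\left(-4,-1 \right)} F{\left(-2 \right)} = \left(-18\right) 2 \cdot 24 \sqrt{-2} = - 36 \cdot 24 i \sqrt{2} = - 864 i \sqrt{2}$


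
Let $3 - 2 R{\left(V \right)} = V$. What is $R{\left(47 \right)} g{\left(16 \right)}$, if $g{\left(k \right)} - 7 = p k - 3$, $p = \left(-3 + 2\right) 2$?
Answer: $616$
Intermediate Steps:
$p = -2$ ($p = \left(-1\right) 2 = -2$)
$g{\left(k \right)} = 4 - 2 k$ ($g{\left(k \right)} = 7 - \left(3 + 2 k\right) = 4 - 2 k$)
$R{\left(V \right)} = \frac{3}{2} - \frac{V}{2}$
$R{\left(47 \right)} g{\left(16 \right)} = \left(\frac{3}{2} - \frac{47}{2}\right) \left(4 - 32\right) = \left(-22\right) \left(-28\right) = 616$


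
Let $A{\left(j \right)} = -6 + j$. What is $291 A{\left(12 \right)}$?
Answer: $1746$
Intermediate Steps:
$291 A{\left(12 \right)} = 291 \left(-6 + 12\right) = 291 \cdot 6 = 1746$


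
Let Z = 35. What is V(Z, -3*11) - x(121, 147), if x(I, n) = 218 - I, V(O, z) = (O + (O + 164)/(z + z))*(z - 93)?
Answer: -45398/11 ≈ -4127.1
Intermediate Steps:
V(O, z) = (-93 + z)*(O + (164 + O)/(2*z)) (V(O, z) = (O + (164 + O)/((2*z)))*(-93 + z) = (O + (164 + O)*(1/(2*z)))*(-93 + z) = (O + (164 + O)/(2*z))*(-93 + z) = (-93 + z)*(O + (164 + O)/(2*z)))
V(Z, -3*11) - x(121, 147) = (-15252 - 93*35 + (-3*11)*(164 - 185*35 + 2*35*(-3*11)))/(2*((-3*11))) - (218 - 1*121) = (½)*(-15252 - 3255 - 33*(164 - 6475 + 2*35*(-33)))/(-33) - (218 - 121) = (½)*(-1/33)*(-15252 - 3255 - 33*(164 - 6475 - 2310)) - 1*97 = (½)*(-1/33)*(-15252 - 3255 - 33*(-8621)) - 97 = (½)*(-1/33)*(-15252 - 3255 + 284493) - 97 = (½)*(-1/33)*265986 - 97 = -44331/11 - 97 = -45398/11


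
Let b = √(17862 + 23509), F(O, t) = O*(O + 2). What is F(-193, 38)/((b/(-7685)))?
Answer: -283292155*√41371/41371 ≈ -1.3928e+6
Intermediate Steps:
F(O, t) = O*(2 + O)
b = √41371 ≈ 203.40
F(-193, 38)/((b/(-7685))) = (-193*(2 - 193))/((√41371/(-7685))) = (-193*(-191))/((√41371*(-1/7685))) = 36863/((-√41371/7685)) = 36863*(-7685*√41371/41371) = -283292155*√41371/41371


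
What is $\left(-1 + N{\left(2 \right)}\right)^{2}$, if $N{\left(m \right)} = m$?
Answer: $1$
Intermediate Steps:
$\left(-1 + N{\left(2 \right)}\right)^{2} = \left(-1 + 2\right)^{2} = 1^{2} = 1$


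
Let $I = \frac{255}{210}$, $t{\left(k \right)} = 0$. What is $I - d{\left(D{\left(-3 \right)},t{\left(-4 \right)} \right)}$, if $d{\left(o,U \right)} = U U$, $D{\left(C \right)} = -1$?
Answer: $\frac{17}{14} \approx 1.2143$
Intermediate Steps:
$d{\left(o,U \right)} = U^{2}$
$I = \frac{17}{14}$ ($I = 255 \cdot \frac{1}{210} = \frac{17}{14} \approx 1.2143$)
$I - d{\left(D{\left(-3 \right)},t{\left(-4 \right)} \right)} = \frac{17}{14} - 0^{2} = \frac{17}{14} - 0 = \frac{17}{14} + 0 = \frac{17}{14}$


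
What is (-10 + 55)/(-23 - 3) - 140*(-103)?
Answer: 374875/26 ≈ 14418.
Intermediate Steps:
(-10 + 55)/(-23 - 3) - 140*(-103) = 45/(-26) + 14420 = 45*(-1/26) + 14420 = -45/26 + 14420 = 374875/26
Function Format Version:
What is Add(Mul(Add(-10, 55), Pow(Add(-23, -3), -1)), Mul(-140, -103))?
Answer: Rational(374875, 26) ≈ 14418.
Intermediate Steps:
Add(Mul(Add(-10, 55), Pow(Add(-23, -3), -1)), Mul(-140, -103)) = Add(Mul(45, Pow(-26, -1)), 14420) = Add(Mul(45, Rational(-1, 26)), 14420) = Add(Rational(-45, 26), 14420) = Rational(374875, 26)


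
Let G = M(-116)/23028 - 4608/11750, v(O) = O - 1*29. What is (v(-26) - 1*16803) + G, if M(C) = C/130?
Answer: -14824962442903/879381750 ≈ -16858.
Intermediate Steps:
v(O) = -29 + O (v(O) = O - 29 = -29 + O)
M(C) = C/130 (M(C) = C*(1/130) = C/130)
G = -344901403/879381750 (G = ((1/130)*(-116))/23028 - 4608/11750 = -58/65*1/23028 - 4608*1/11750 = -29/748410 - 2304/5875 = -344901403/879381750 ≈ -0.39221)
(v(-26) - 1*16803) + G = ((-29 - 26) - 1*16803) - 344901403/879381750 = (-55 - 16803) - 344901403/879381750 = -16858 - 344901403/879381750 = -14824962442903/879381750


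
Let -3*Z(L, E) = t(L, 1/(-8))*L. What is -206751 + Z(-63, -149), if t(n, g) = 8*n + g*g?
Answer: -13909419/64 ≈ -2.1733e+5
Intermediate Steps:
t(n, g) = g² + 8*n (t(n, g) = 8*n + g² = g² + 8*n)
Z(L, E) = -L*(1/64 + 8*L)/3 (Z(L, E) = -((1/(-8))² + 8*L)*L/3 = -((1*(-⅛))² + 8*L)*L/3 = -((-⅛)² + 8*L)*L/3 = -(1/64 + 8*L)*L/3 = -L*(1/64 + 8*L)/3)
-206751 + Z(-63, -149) = -206751 - 1/192*(-63)*(1 + 512*(-63)) = -206751 - 1/192*(-63)*(1 - 32256) = -206751 - 1/192*(-63)*(-32255) = -206751 - 677355/64 = -13909419/64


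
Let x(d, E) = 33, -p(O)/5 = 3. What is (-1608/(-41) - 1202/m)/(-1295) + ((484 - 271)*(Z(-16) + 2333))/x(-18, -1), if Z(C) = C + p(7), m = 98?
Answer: 425219100849/28618205 ≈ 14858.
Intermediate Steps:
p(O) = -15 (p(O) = -5*3 = -15)
Z(C) = -15 + C (Z(C) = C - 15 = -15 + C)
(-1608/(-41) - 1202/m)/(-1295) + ((484 - 271)*(Z(-16) + 2333))/x(-18, -1) = (-1608/(-41) - 1202/98)/(-1295) + ((484 - 271)*((-15 - 16) + 2333))/33 = (-1608*(-1/41) - 1202*1/98)*(-1/1295) + (213*(-31 + 2333))*(1/33) = (1608/41 - 601/49)*(-1/1295) + (213*2302)*(1/33) = (54151/2009)*(-1/1295) + 490326*(1/33) = -54151/2601655 + 163442/11 = 425219100849/28618205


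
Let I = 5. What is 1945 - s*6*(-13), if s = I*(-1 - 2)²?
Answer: 5455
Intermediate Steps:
s = 45 (s = 5*(-1 - 2)² = 5*(-3)² = 5*9 = 45)
1945 - s*6*(-13) = 1945 - 45*6*(-13) = 1945 - 270*(-13) = 1945 - 1*(-3510) = 1945 + 3510 = 5455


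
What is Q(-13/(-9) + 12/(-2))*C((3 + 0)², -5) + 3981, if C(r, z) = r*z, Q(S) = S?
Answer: 4186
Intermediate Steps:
Q(-13/(-9) + 12/(-2))*C((3 + 0)², -5) + 3981 = (-13/(-9) + 12/(-2))*((3 + 0)²*(-5)) + 3981 = (-13*(-⅑) + 12*(-½))*(3²*(-5)) + 3981 = (13/9 - 6)*(9*(-5)) + 3981 = -41/9*(-45) + 3981 = 205 + 3981 = 4186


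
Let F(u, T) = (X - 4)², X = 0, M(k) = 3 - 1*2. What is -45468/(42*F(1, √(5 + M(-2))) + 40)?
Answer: -11367/178 ≈ -63.860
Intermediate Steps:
M(k) = 1 (M(k) = 3 - 2 = 1)
F(u, T) = 16 (F(u, T) = (0 - 4)² = (-4)² = 16)
-45468/(42*F(1, √(5 + M(-2))) + 40) = -45468/(42*16 + 40) = -45468/(672 + 40) = -45468/712 = -45468*1/712 = -11367/178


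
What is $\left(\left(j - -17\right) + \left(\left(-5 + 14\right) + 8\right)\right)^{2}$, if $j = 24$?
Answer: $3364$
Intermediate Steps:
$\left(\left(j - -17\right) + \left(\left(-5 + 14\right) + 8\right)\right)^{2} = \left(\left(24 - -17\right) + \left(\left(-5 + 14\right) + 8\right)\right)^{2} = \left(\left(24 + 17\right) + \left(9 + 8\right)\right)^{2} = \left(41 + 17\right)^{2} = 58^{2} = 3364$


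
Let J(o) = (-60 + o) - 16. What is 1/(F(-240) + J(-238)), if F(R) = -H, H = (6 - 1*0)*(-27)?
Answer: -1/152 ≈ -0.0065789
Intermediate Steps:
H = -162 (H = (6 + 0)*(-27) = 6*(-27) = -162)
F(R) = 162 (F(R) = -1*(-162) = 162)
J(o) = -76 + o
1/(F(-240) + J(-238)) = 1/(162 + (-76 - 238)) = 1/(162 - 314) = 1/(-152) = -1/152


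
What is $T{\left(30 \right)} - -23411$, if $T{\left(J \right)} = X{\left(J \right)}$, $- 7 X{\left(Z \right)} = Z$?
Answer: $\frac{163847}{7} \approx 23407.0$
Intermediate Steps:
$X{\left(Z \right)} = - \frac{Z}{7}$
$T{\left(J \right)} = - \frac{J}{7}$
$T{\left(30 \right)} - -23411 = \left(- \frac{1}{7}\right) 30 - -23411 = - \frac{30}{7} + 23411 = \frac{163847}{7}$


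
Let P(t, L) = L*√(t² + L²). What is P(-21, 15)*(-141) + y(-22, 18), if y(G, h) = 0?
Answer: -6345*√74 ≈ -54582.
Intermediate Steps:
P(t, L) = L*√(L² + t²)
P(-21, 15)*(-141) + y(-22, 18) = (15*√(15² + (-21)²))*(-141) + 0 = (15*√(225 + 441))*(-141) + 0 = (15*√666)*(-141) + 0 = (15*(3*√74))*(-141) + 0 = (45*√74)*(-141) + 0 = -6345*√74 + 0 = -6345*√74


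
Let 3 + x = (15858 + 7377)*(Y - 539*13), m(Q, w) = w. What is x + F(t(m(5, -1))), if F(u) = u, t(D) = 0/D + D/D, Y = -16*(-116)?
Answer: -119683487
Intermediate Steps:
Y = 1856
t(D) = 1 (t(D) = 0 + 1 = 1)
x = -119683488 (x = -3 + (15858 + 7377)*(1856 - 539*13) = -3 + 23235*(1856 - 7007) = -3 + 23235*(-5151) = -3 - 119683485 = -119683488)
x + F(t(m(5, -1))) = -119683488 + 1 = -119683487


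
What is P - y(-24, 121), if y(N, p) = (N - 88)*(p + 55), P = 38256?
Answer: 57968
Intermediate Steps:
y(N, p) = (-88 + N)*(55 + p)
P - y(-24, 121) = 38256 - (-4840 - 88*121 + 55*(-24) - 24*121) = 38256 - (-4840 - 10648 - 1320 - 2904) = 38256 - 1*(-19712) = 38256 + 19712 = 57968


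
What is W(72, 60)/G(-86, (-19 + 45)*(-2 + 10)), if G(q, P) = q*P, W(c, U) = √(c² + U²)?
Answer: -3*√61/4472 ≈ -0.0052394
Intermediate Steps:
W(c, U) = √(U² + c²)
G(q, P) = P*q
W(72, 60)/G(-86, (-19 + 45)*(-2 + 10)) = √(60² + 72²)/((((-19 + 45)*(-2 + 10))*(-86))) = √(3600 + 5184)/(((26*8)*(-86))) = √8784/((208*(-86))) = (12*√61)/(-17888) = (12*√61)*(-1/17888) = -3*√61/4472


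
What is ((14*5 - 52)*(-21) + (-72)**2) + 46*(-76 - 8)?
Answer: 942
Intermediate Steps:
((14*5 - 52)*(-21) + (-72)**2) + 46*(-76 - 8) = ((70 - 52)*(-21) + 5184) + 46*(-84) = (18*(-21) + 5184) - 3864 = (-378 + 5184) - 3864 = 4806 - 3864 = 942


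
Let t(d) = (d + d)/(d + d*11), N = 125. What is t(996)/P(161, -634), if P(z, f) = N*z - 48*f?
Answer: 1/303342 ≈ 3.2966e-6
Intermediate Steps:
t(d) = ⅙ (t(d) = (2*d)/(d + 11*d) = (2*d)/((12*d)) = (2*d)*(1/(12*d)) = ⅙)
P(z, f) = -48*f + 125*z (P(z, f) = 125*z - 48*f = -48*f + 125*z)
t(996)/P(161, -634) = 1/(6*(-48*(-634) + 125*161)) = 1/(6*(30432 + 20125)) = (⅙)/50557 = (⅙)*(1/50557) = 1/303342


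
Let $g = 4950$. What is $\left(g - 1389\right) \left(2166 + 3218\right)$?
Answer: $19172424$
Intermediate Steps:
$\left(g - 1389\right) \left(2166 + 3218\right) = \left(4950 - 1389\right) \left(2166 + 3218\right) = \left(4950 - 1389\right) 5384 = 3561 \cdot 5384 = 19172424$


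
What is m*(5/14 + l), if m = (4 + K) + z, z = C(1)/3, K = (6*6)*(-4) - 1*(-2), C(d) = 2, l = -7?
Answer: 6386/7 ≈ 912.29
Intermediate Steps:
K = -142 (K = 36*(-4) + 2 = -144 + 2 = -142)
z = 2/3 ≈ 0.66667
m = -412/3 (m = (4 - 142) + 2/3 = -138 + 2/3 = -412/3 ≈ -137.33)
m*(5/14 + l) = -412*(5/14 - 7)/3 = -412/3*(-93/14) = 6386/7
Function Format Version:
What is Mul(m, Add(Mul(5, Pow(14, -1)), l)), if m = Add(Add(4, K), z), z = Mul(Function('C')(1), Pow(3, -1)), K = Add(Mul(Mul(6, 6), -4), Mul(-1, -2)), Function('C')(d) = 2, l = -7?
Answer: Rational(6386, 7) ≈ 912.29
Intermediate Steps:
K = -142 (K = Add(Mul(36, -4), 2) = Add(-144, 2) = -142)
z = Rational(2, 3) (z = Mul(2, Pow(3, -1)) = Mul(2, Rational(1, 3)) = Rational(2, 3) ≈ 0.66667)
m = Rational(-412, 3) (m = Add(Add(4, -142), Rational(2, 3)) = Add(-138, Rational(2, 3)) = Rational(-412, 3) ≈ -137.33)
Mul(m, Add(Mul(5, Pow(14, -1)), l)) = Mul(Rational(-412, 3), Add(Mul(5, Pow(14, -1)), -7)) = Mul(Rational(-412, 3), Add(Mul(5, Rational(1, 14)), -7)) = Mul(Rational(-412, 3), Add(Rational(5, 14), -7)) = Mul(Rational(-412, 3), Rational(-93, 14)) = Rational(6386, 7)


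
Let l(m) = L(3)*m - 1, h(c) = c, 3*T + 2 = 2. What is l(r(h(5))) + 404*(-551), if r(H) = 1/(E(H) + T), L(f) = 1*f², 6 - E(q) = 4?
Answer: -445201/2 ≈ -2.2260e+5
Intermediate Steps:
T = 0 (T = -⅔ + (⅓)*2 = -⅔ + ⅔ = 0)
E(q) = 2 (E(q) = 6 - 1*4 = 6 - 4 = 2)
L(f) = f²
r(H) = ½ (r(H) = 1/(2 + 0) = 1/2 = ½)
l(m) = -1 + 9*m (l(m) = 3²*m - 1 = 9*m - 1 = -1 + 9*m)
l(r(h(5))) + 404*(-551) = (-1 + 9*(½)) + 404*(-551) = (-1 + 9/2) - 222604 = 7/2 - 222604 = -445201/2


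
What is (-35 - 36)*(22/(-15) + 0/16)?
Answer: 1562/15 ≈ 104.13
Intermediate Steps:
(-35 - 36)*(22/(-15) + 0/16) = -71*(22*(-1/15) + 0*(1/16)) = -71*(-22/15 + 0) = -71*(-22/15) = 1562/15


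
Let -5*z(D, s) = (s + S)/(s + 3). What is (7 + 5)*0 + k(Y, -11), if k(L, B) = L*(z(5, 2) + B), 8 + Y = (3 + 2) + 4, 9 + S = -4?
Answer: -264/25 ≈ -10.560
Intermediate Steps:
S = -13 (S = -9 - 4 = -13)
z(D, s) = -(-13 + s)/(5*(3 + s)) (z(D, s) = -(s - 13)/(5*(s + 3)) = -(-13 + s)/(5*(3 + s)))
Y = 1 (Y = -8 + ((3 + 2) + 4) = -8 + (5 + 4) = -8 + 9 = 1)
k(L, B) = L*(11/25 + B) (k(L, B) = L*((13 - 1*2)/(5*(3 + 2)) + B) = L*((1/5)*(13 - 2)/5 + B) = L*((1/5)*(1/5)*11 + B) = L*(11/25 + B))
(7 + 5)*0 + k(Y, -11) = (7 + 5)*0 + (1/25)*1*(11 + 25*(-11)) = 12*0 + (1/25)*1*(11 - 275) = 0 + (1/25)*1*(-264) = 0 - 264/25 = -264/25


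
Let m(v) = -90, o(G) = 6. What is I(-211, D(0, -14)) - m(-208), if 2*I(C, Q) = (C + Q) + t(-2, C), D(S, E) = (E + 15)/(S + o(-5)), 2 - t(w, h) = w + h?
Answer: 1105/12 ≈ 92.083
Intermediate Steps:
t(w, h) = 2 - h - w (t(w, h) = 2 - (w + h) = 2 - (h + w) = 2 + (-h - w) = 2 - h - w)
D(S, E) = (15 + E)/(6 + S) (D(S, E) = (E + 15)/(S + 6) = (15 + E)/(6 + S))
I(C, Q) = 2 + Q/2 (I(C, Q) = ((C + Q) + (2 - C - 1*(-2)))/2 = ((C + Q) + (2 - C + 2))/2 = ((C + Q) + (4 - C))/2 = (4 + Q)/2 = 2 + Q/2)
I(-211, D(0, -14)) - m(-208) = (2 + ((15 - 14)/(6 + 0))/2) - 1*(-90) = (2 + (1/6)/2) + 90 = (2 + ((⅙)*1)/2) + 90 = (2 + (½)*(⅙)) + 90 = (2 + 1/12) + 90 = 25/12 + 90 = 1105/12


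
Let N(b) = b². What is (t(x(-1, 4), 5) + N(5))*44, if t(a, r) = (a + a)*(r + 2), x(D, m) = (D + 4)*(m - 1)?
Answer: 6644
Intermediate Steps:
x(D, m) = (-1 + m)*(4 + D) (x(D, m) = (4 + D)*(-1 + m) = (-1 + m)*(4 + D))
t(a, r) = 2*a*(2 + r) (t(a, r) = (2*a)*(2 + r) = 2*a*(2 + r))
(t(x(-1, 4), 5) + N(5))*44 = (2*(-4 - 1*(-1) + 4*4 - 1*4)*(2 + 5) + 5²)*44 = (2*(-4 + 1 + 16 - 4)*7 + 25)*44 = (2*9*7 + 25)*44 = (126 + 25)*44 = 151*44 = 6644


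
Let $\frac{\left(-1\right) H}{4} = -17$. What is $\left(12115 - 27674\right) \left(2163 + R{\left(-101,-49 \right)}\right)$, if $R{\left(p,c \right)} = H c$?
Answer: $18188471$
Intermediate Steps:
$H = 68$ ($H = \left(-4\right) \left(-17\right) = 68$)
$R{\left(p,c \right)} = 68 c$
$\left(12115 - 27674\right) \left(2163 + R{\left(-101,-49 \right)}\right) = \left(12115 - 27674\right) \left(2163 + 68 \left(-49\right)\right) = - 15559 \left(2163 - 3332\right) = \left(-15559\right) \left(-1169\right) = 18188471$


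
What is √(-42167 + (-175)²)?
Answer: I*√11542 ≈ 107.43*I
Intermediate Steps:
√(-42167 + (-175)²) = √(-42167 + 30625) = √(-11542) = I*√11542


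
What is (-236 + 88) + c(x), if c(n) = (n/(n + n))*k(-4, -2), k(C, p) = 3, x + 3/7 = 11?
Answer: -293/2 ≈ -146.50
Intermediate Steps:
x = 74/7 (x = -3/7 + 11 = 74/7 ≈ 10.571)
c(n) = 3/2 (c(n) = (n/(n + n))*3 = (n/((2*n)))*3 = ((1/(2*n))*n)*3 = (½)*3 = 3/2)
(-236 + 88) + c(x) = (-236 + 88) + 3/2 = -148 + 3/2 = -293/2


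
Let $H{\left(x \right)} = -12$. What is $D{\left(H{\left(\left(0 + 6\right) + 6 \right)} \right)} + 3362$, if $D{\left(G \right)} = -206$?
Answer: $3156$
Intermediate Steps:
$D{\left(H{\left(\left(0 + 6\right) + 6 \right)} \right)} + 3362 = -206 + 3362 = 3156$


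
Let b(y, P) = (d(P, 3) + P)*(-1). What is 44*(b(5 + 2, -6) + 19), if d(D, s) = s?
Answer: 968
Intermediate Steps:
b(y, P) = -3 - P (b(y, P) = (3 + P)*(-1) = -3 - P)
44*(b(5 + 2, -6) + 19) = 44*((-3 - 1*(-6)) + 19) = 44*((-3 + 6) + 19) = 44*(3 + 19) = 44*22 = 968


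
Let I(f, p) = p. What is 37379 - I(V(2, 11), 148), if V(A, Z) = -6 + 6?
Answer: 37231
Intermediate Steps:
V(A, Z) = 0
37379 - I(V(2, 11), 148) = 37379 - 1*148 = 37379 - 148 = 37231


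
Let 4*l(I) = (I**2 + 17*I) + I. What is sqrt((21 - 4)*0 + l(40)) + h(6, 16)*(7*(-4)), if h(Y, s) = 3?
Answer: -84 + 2*sqrt(145) ≈ -59.917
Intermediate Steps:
l(I) = I**2/4 + 9*I/2 (l(I) = ((I**2 + 17*I) + I)/4 = (I**2 + 18*I)/4 = I**2/4 + 9*I/2)
sqrt((21 - 4)*0 + l(40)) + h(6, 16)*(7*(-4)) = sqrt((21 - 4)*0 + (1/4)*40*(18 + 40)) + 3*(7*(-4)) = sqrt(17*0 + (1/4)*40*58) + 3*(-28) = sqrt(0 + 580) - 84 = sqrt(580) - 84 = 2*sqrt(145) - 84 = -84 + 2*sqrt(145)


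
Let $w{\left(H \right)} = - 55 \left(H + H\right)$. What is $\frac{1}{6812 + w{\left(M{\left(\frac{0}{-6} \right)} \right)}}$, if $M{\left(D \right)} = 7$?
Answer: $\frac{1}{6042} \approx 0.00016551$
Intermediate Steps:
$w{\left(H \right)} = - 110 H$ ($w{\left(H \right)} = - 55 \cdot 2 H = - 110 H$)
$\frac{1}{6812 + w{\left(M{\left(\frac{0}{-6} \right)} \right)}} = \frac{1}{6812 - 770} = \frac{1}{6042}$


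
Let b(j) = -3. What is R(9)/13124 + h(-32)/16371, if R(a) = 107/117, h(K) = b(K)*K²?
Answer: -30819143/164299356 ≈ -0.18758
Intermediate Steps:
h(K) = -3*K²
R(a) = 107/117 (R(a) = 107*(1/117) = 107/117)
R(9)/13124 + h(-32)/16371 = (107/117)/13124 - 3*(-32)²/16371 = (107/117)*(1/13124) - 3*1024*(1/16371) = 107/1535508 - 3072*1/16371 = 107/1535508 - 1024/5457 = -30819143/164299356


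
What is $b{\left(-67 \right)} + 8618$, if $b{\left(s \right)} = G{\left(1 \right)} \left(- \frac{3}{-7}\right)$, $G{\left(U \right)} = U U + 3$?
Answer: $\frac{60338}{7} \approx 8619.7$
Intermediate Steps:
$G{\left(U \right)} = 3 + U^{2}$ ($G{\left(U \right)} = U^{2} + 3 = 3 + U^{2}$)
$b{\left(s \right)} = \frac{12}{7}$ ($b{\left(s \right)} = \left(3 + 1^{2}\right) \left(- \frac{3}{-7}\right) = \left(3 + 1\right) \left(\left(-3\right) \left(- \frac{1}{7}\right)\right) = 4 \cdot \frac{3}{7} = \frac{12}{7}$)
$b{\left(-67 \right)} + 8618 = \frac{12}{7} + 8618 = \frac{60338}{7}$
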